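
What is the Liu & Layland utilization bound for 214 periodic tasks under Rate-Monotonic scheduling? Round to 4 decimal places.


Compute 2^(1/214) = 1.0032442568
Subtract 1: 1.0032442568 - 1 = 0.0032442568
Multiply by n: 214 * 0.0032442568 = 0.6942709552
Round to 4 dp: 0.6943

0.6943


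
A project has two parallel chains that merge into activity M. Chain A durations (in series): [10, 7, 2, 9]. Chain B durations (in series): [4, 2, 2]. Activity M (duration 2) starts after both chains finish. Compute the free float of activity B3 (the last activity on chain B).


ES(B3) = sum of predecessors on chain B = 6
EF(B3) = ES + duration = 6 + 2 = 8
Successor of B3 is M. ES(M) = max(sum(A), sum(B)) = max(28, 8) = 28
Free float = ES(successor) - EF(current) = 28 - 8 = 20

20


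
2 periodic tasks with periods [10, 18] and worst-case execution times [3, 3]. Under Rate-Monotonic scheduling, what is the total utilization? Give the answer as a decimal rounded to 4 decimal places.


Compute individual utilizations (exact fractions):
  Task 1: C/T = 3/10 (approx. 0.3)
  Task 2: C/T = 3/18 = 1/6 (approx. 0.1667)
Total utilization U = 3/10 + 1/6 = 7/15
Rounded to 4 decimal places: U = 0.4667
RM (Liu & Layland) bound for 2 tasks = 0.828427; compare with U = 7/15 (approx. 0.466667)
U <= bound, so schedulable by RM sufficient condition.

0.4667


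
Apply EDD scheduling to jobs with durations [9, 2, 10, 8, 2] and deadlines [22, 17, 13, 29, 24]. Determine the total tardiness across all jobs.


Sort by due date (EDD order): [(10, 13), (2, 17), (9, 22), (2, 24), (8, 29)]
Compute completion times and tardiness:
  Job 1: p=10, d=13, C=10, tardiness=max(0,10-13)=0
  Job 2: p=2, d=17, C=12, tardiness=max(0,12-17)=0
  Job 3: p=9, d=22, C=21, tardiness=max(0,21-22)=0
  Job 4: p=2, d=24, C=23, tardiness=max(0,23-24)=0
  Job 5: p=8, d=29, C=31, tardiness=max(0,31-29)=2
Total tardiness = 2

2


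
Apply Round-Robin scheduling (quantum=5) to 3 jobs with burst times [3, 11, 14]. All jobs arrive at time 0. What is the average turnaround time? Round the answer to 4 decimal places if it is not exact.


Time quantum = 5
Execution trace:
  J1 runs 3 units, time = 3
  J2 runs 5 units, time = 8
  J3 runs 5 units, time = 13
  J2 runs 5 units, time = 18
  J3 runs 5 units, time = 23
  J2 runs 1 units, time = 24
  J3 runs 4 units, time = 28
Finish times: [3, 24, 28]
Average turnaround = 55/3 = 18.3333

18.3333


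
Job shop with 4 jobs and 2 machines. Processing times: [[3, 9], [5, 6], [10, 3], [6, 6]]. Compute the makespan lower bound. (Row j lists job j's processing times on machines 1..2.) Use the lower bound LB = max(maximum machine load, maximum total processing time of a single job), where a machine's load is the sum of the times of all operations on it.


Machine loads:
  Machine 1: 3 + 5 + 10 + 6 = 24
  Machine 2: 9 + 6 + 3 + 6 = 24
Max machine load = 24
Job totals:
  Job 1: 12
  Job 2: 11
  Job 3: 13
  Job 4: 12
Max job total = 13
Lower bound = max(24, 13) = 24

24


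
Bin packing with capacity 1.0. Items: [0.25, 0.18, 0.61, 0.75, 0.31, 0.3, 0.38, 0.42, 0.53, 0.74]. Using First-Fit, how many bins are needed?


Place items sequentially using First-Fit:
  Item 0.25 -> new Bin 1
  Item 0.18 -> Bin 1 (now 0.43)
  Item 0.61 -> new Bin 2
  Item 0.75 -> new Bin 3
  Item 0.31 -> Bin 1 (now 0.74)
  Item 0.3 -> Bin 2 (now 0.91)
  Item 0.38 -> new Bin 4
  Item 0.42 -> Bin 4 (now 0.8)
  Item 0.53 -> new Bin 5
  Item 0.74 -> new Bin 6
Total bins used = 6

6


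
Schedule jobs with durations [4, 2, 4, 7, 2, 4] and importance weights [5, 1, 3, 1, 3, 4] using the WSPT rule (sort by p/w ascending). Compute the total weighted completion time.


Compute p/w ratios and sort ascending (WSPT): [(2, 3), (4, 5), (4, 4), (4, 3), (2, 1), (7, 1)]
Compute weighted completion times:
  Job (p=2,w=3): C=2, w*C=3*2=6
  Job (p=4,w=5): C=6, w*C=5*6=30
  Job (p=4,w=4): C=10, w*C=4*10=40
  Job (p=4,w=3): C=14, w*C=3*14=42
  Job (p=2,w=1): C=16, w*C=1*16=16
  Job (p=7,w=1): C=23, w*C=1*23=23
Total weighted completion time = 157

157


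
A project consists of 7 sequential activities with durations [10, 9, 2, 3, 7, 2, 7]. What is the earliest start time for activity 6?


Activity 6 starts after activities 1 through 5 complete.
Predecessor durations: [10, 9, 2, 3, 7]
ES = 10 + 9 + 2 + 3 + 7 = 31

31


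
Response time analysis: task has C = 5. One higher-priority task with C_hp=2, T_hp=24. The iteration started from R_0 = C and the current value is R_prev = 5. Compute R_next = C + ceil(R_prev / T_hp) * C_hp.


R_next = C + ceil(R_prev / T_hp) * C_hp
ceil(5 / 24) = ceil(0.2083) = 1
Interference = 1 * 2 = 2
R_next = 5 + 2 = 7

7


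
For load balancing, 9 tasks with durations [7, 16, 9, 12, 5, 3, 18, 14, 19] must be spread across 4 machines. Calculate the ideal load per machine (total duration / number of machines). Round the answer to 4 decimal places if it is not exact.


Total processing time = 7 + 16 + 9 + 12 + 5 + 3 + 18 + 14 + 19 = 103
Number of machines = 4
Ideal balanced load = 103 / 4 = 25.75

25.75


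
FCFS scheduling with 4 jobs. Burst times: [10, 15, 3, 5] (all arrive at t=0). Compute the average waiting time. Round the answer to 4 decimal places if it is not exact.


FCFS order (as given): [10, 15, 3, 5]
Waiting times:
  Job 1: wait = 0
  Job 2: wait = 10
  Job 3: wait = 25
  Job 4: wait = 28
Sum of waiting times = 63
Average waiting time = 63/4 = 15.75

15.75


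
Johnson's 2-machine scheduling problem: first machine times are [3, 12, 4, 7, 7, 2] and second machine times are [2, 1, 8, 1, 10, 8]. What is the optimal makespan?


Apply Johnson's rule:
  Group 1 (a <= b): [(6, 2, 8), (3, 4, 8), (5, 7, 10)]
  Group 2 (a > b): [(1, 3, 2), (2, 12, 1), (4, 7, 1)]
Optimal job order: [6, 3, 5, 1, 2, 4]
Schedule:
  Job 6: M1 done at 2, M2 done at 10
  Job 3: M1 done at 6, M2 done at 18
  Job 5: M1 done at 13, M2 done at 28
  Job 1: M1 done at 16, M2 done at 30
  Job 2: M1 done at 28, M2 done at 31
  Job 4: M1 done at 35, M2 done at 36
Makespan = 36

36


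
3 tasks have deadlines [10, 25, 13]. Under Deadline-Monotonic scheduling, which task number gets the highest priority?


Sort tasks by relative deadline (ascending):
  Task 1: deadline = 10
  Task 3: deadline = 13
  Task 2: deadline = 25
Priority order (highest first): [1, 3, 2]
Highest priority task = 1

1


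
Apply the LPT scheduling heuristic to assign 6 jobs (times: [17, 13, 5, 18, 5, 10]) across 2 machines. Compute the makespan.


Sort jobs in decreasing order (LPT): [18, 17, 13, 10, 5, 5]
Assign each job to the least loaded machine:
  Machine 1: jobs [18, 10, 5], load = 33
  Machine 2: jobs [17, 13, 5], load = 35
Makespan = max load = 35

35


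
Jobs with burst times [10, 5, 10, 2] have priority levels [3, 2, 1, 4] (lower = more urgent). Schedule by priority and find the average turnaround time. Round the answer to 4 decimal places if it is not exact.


Sort by priority (ascending = highest first):
Order: [(1, 10), (2, 5), (3, 10), (4, 2)]
Completion times:
  Priority 1, burst=10, C=10
  Priority 2, burst=5, C=15
  Priority 3, burst=10, C=25
  Priority 4, burst=2, C=27
Average turnaround = 77/4 = 19.25

19.25


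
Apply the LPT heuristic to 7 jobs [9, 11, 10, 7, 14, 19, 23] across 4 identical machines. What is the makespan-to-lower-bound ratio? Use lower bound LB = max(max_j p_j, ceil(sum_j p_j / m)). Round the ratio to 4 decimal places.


LPT order: [23, 19, 14, 11, 10, 9, 7]
Machine loads after assignment: [23, 26, 23, 21]
LPT makespan = 26
Lower bound = max(max_job, ceil(total/4)) = max(23, 24) = 24
Ratio = 26 / 24 = 1.0833

1.0833


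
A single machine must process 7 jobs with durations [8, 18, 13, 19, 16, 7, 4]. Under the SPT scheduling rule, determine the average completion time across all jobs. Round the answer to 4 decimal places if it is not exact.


Sort jobs by processing time (SPT order): [4, 7, 8, 13, 16, 18, 19]
Compute completion times sequentially:
  Job 1: processing = 4, completes at 4
  Job 2: processing = 7, completes at 11
  Job 3: processing = 8, completes at 19
  Job 4: processing = 13, completes at 32
  Job 5: processing = 16, completes at 48
  Job 6: processing = 18, completes at 66
  Job 7: processing = 19, completes at 85
Sum of completion times = 265
Average completion time = 265/7 = 37.8571

37.8571


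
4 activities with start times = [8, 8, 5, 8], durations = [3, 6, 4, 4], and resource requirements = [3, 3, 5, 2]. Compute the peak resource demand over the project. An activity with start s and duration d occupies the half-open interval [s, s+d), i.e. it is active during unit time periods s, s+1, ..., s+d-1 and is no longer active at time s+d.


Each activity i is active on [start_i, start_i + duration_i).
Compute total resource usage per time slot:
  t=0: active resources = [], total = 0
  t=1: active resources = [], total = 0
  t=2: active resources = [], total = 0
  t=3: active resources = [], total = 0
  t=4: active resources = [], total = 0
  t=5: active resources = [5], total = 5
  t=6: active resources = [5], total = 5
  t=7: active resources = [5], total = 5
  t=8: active resources = [3, 3, 5, 2], total = 13
  t=9: active resources = [3, 3, 2], total = 8
  t=10: active resources = [3, 3, 2], total = 8
  t=11: active resources = [3, 2], total = 5
  t=12: active resources = [3], total = 3
  t=13: active resources = [3], total = 3
Peak resource demand = 13

13


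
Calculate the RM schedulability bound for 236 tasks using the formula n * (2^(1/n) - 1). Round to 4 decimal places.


Compute 2^(1/236) = 1.0029413817
Subtract 1: 1.0029413817 - 1 = 0.0029413817
Multiply by n: 236 * 0.0029413817 = 0.6941660812
Round to 4 dp: 0.6942

0.6942


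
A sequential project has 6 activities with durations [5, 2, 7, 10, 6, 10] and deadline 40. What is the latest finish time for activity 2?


LF(activity 2) = deadline - sum of successor durations
Successors: activities 3 through 6 with durations [7, 10, 6, 10]
Sum of successor durations = 33
LF = 40 - 33 = 7

7


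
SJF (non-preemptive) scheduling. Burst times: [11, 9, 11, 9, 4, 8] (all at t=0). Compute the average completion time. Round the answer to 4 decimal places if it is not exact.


SJF order (ascending): [4, 8, 9, 9, 11, 11]
Completion times:
  Job 1: burst=4, C=4
  Job 2: burst=8, C=12
  Job 3: burst=9, C=21
  Job 4: burst=9, C=30
  Job 5: burst=11, C=41
  Job 6: burst=11, C=52
Average completion = 160/6 = 26.6667

26.6667


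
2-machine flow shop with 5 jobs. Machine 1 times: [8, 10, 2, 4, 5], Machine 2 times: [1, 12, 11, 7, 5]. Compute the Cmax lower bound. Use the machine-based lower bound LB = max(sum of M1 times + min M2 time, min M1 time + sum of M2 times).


LB1 = sum(M1 times) + min(M2 times) = 29 + 1 = 30
LB2 = min(M1 times) + sum(M2 times) = 2 + 36 = 38
Lower bound = max(LB1, LB2) = max(30, 38) = 38

38


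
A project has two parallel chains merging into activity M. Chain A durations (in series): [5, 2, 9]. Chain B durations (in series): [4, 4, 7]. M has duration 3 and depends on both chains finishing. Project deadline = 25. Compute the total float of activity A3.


Forward pass: ES(A3) = sum of predecessors on chain A = 7
EF = ES + duration = 7 + 9 = 16
Backward pass: LF(M) = deadline = 25; LS(M) = 25 - 3 = 22
LF(A3) = LS(M) - sum(successors on chain A) = 22 - 0 = 22
LS = LF - duration = 22 - 9 = 13
Total float = LS - ES = 13 - 7 = 6

6


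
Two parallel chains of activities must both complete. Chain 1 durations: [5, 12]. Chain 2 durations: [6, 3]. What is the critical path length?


Path A total = 5 + 12 = 17
Path B total = 6 + 3 = 9
Critical path = longest path = max(17, 9) = 17

17


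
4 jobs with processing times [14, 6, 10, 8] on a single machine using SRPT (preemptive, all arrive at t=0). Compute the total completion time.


Since all jobs arrive at t=0, SRPT equals SPT ordering.
SPT order: [6, 8, 10, 14]
Completion times:
  Job 1: p=6, C=6
  Job 2: p=8, C=14
  Job 3: p=10, C=24
  Job 4: p=14, C=38
Total completion time = 6 + 14 + 24 + 38 = 82

82


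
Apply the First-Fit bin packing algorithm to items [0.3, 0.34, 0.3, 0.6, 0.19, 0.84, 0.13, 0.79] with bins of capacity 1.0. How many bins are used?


Place items sequentially using First-Fit:
  Item 0.3 -> new Bin 1
  Item 0.34 -> Bin 1 (now 0.64)
  Item 0.3 -> Bin 1 (now 0.94)
  Item 0.6 -> new Bin 2
  Item 0.19 -> Bin 2 (now 0.79)
  Item 0.84 -> new Bin 3
  Item 0.13 -> Bin 2 (now 0.92)
  Item 0.79 -> new Bin 4
Total bins used = 4

4


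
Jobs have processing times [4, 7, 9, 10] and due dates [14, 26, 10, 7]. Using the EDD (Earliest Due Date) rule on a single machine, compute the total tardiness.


Sort by due date (EDD order): [(10, 7), (9, 10), (4, 14), (7, 26)]
Compute completion times and tardiness:
  Job 1: p=10, d=7, C=10, tardiness=max(0,10-7)=3
  Job 2: p=9, d=10, C=19, tardiness=max(0,19-10)=9
  Job 3: p=4, d=14, C=23, tardiness=max(0,23-14)=9
  Job 4: p=7, d=26, C=30, tardiness=max(0,30-26)=4
Total tardiness = 25

25


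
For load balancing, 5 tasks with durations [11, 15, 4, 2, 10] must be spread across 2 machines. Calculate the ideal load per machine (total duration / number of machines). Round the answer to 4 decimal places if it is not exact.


Total processing time = 11 + 15 + 4 + 2 + 10 = 42
Number of machines = 2
Ideal balanced load = 42 / 2 = 21.0

21.0


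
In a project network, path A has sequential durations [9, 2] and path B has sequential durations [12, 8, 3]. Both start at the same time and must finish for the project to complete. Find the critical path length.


Path A total = 9 + 2 = 11
Path B total = 12 + 8 + 3 = 23
Critical path = longest path = max(11, 23) = 23

23


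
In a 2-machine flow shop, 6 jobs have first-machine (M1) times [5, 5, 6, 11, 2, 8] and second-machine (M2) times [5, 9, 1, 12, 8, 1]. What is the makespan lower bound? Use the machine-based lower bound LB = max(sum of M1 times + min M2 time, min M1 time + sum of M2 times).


LB1 = sum(M1 times) + min(M2 times) = 37 + 1 = 38
LB2 = min(M1 times) + sum(M2 times) = 2 + 36 = 38
Lower bound = max(LB1, LB2) = max(38, 38) = 38

38


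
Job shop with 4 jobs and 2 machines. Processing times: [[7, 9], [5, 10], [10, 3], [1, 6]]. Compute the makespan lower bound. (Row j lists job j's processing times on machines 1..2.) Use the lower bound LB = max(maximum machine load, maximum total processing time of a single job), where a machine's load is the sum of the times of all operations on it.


Machine loads:
  Machine 1: 7 + 5 + 10 + 1 = 23
  Machine 2: 9 + 10 + 3 + 6 = 28
Max machine load = 28
Job totals:
  Job 1: 16
  Job 2: 15
  Job 3: 13
  Job 4: 7
Max job total = 16
Lower bound = max(28, 16) = 28

28


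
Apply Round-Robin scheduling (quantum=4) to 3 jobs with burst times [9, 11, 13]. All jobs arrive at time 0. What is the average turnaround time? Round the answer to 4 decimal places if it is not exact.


Time quantum = 4
Execution trace:
  J1 runs 4 units, time = 4
  J2 runs 4 units, time = 8
  J3 runs 4 units, time = 12
  J1 runs 4 units, time = 16
  J2 runs 4 units, time = 20
  J3 runs 4 units, time = 24
  J1 runs 1 units, time = 25
  J2 runs 3 units, time = 28
  J3 runs 4 units, time = 32
  J3 runs 1 units, time = 33
Finish times: [25, 28, 33]
Average turnaround = 86/3 = 28.6667

28.6667


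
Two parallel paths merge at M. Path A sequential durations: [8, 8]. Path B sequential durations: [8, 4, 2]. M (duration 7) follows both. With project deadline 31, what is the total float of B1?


Forward pass: ES(B1) = sum of predecessors on chain B = 0
EF = ES + duration = 0 + 8 = 8
Backward pass: LF(M) = deadline = 31; LS(M) = 31 - 7 = 24
LF(B1) = LS(M) - sum(successors on chain B) = 24 - 6 = 18
LS = LF - duration = 18 - 8 = 10
Total float = LS - ES = 10 - 0 = 10

10


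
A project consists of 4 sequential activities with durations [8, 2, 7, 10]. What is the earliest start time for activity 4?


Activity 4 starts after activities 1 through 3 complete.
Predecessor durations: [8, 2, 7]
ES = 8 + 2 + 7 = 17

17


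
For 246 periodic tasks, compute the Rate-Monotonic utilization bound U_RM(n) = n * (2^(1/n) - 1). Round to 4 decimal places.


Compute 2^(1/246) = 1.0028216448
Subtract 1: 1.0028216448 - 1 = 0.0028216448
Multiply by n: 246 * 0.0028216448 = 0.6941246208
Round to 4 dp: 0.6941

0.6941


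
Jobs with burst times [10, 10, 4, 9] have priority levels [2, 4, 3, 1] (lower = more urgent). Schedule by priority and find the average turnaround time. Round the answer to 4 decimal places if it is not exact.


Sort by priority (ascending = highest first):
Order: [(1, 9), (2, 10), (3, 4), (4, 10)]
Completion times:
  Priority 1, burst=9, C=9
  Priority 2, burst=10, C=19
  Priority 3, burst=4, C=23
  Priority 4, burst=10, C=33
Average turnaround = 84/4 = 21.0

21.0


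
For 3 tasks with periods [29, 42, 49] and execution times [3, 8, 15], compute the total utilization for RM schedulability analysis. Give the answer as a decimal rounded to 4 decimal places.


Compute individual utilizations (exact fractions):
  Task 1: C/T = 3/29 (approx. 0.1034)
  Task 2: C/T = 8/42 = 4/21 (approx. 0.1905)
  Task 3: C/T = 15/49 (approx. 0.3061)
Total utilization U = 3/29 + 4/21 + 15/49 = 2558/4263
Rounded to 4 decimal places: U = 0.6000
RM (Liu & Layland) bound for 3 tasks = 0.779763; compare with U = 2558/4263 (approx. 0.600047)
U <= bound, so schedulable by RM sufficient condition.

0.6000


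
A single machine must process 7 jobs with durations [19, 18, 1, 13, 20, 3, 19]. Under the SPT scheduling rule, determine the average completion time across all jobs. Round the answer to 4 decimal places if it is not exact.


Sort jobs by processing time (SPT order): [1, 3, 13, 18, 19, 19, 20]
Compute completion times sequentially:
  Job 1: processing = 1, completes at 1
  Job 2: processing = 3, completes at 4
  Job 3: processing = 13, completes at 17
  Job 4: processing = 18, completes at 35
  Job 5: processing = 19, completes at 54
  Job 6: processing = 19, completes at 73
  Job 7: processing = 20, completes at 93
Sum of completion times = 277
Average completion time = 277/7 = 39.5714

39.5714


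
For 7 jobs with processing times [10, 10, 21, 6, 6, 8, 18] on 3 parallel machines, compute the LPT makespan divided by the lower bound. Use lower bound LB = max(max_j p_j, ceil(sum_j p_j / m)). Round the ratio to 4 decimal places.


LPT order: [21, 18, 10, 10, 8, 6, 6]
Machine loads after assignment: [27, 26, 26]
LPT makespan = 27
Lower bound = max(max_job, ceil(total/3)) = max(21, 27) = 27
Ratio = 27 / 27 = 1.0

1.0


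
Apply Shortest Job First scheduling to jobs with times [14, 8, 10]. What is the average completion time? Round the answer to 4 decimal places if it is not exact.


SJF order (ascending): [8, 10, 14]
Completion times:
  Job 1: burst=8, C=8
  Job 2: burst=10, C=18
  Job 3: burst=14, C=32
Average completion = 58/3 = 19.3333

19.3333


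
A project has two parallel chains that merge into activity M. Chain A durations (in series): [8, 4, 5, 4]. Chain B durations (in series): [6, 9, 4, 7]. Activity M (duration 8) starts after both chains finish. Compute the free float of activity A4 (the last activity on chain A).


ES(A4) = sum of predecessors on chain A = 17
EF(A4) = ES + duration = 17 + 4 = 21
Successor of A4 is M. ES(M) = max(sum(A), sum(B)) = max(21, 26) = 26
Free float = ES(successor) - EF(current) = 26 - 21 = 5

5


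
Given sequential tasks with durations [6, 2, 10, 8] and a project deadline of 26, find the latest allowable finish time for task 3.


LF(activity 3) = deadline - sum of successor durations
Successors: activities 4 through 4 with durations [8]
Sum of successor durations = 8
LF = 26 - 8 = 18

18


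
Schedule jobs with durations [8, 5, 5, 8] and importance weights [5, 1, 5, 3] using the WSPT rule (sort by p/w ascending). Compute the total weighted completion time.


Compute p/w ratios and sort ascending (WSPT): [(5, 5), (8, 5), (8, 3), (5, 1)]
Compute weighted completion times:
  Job (p=5,w=5): C=5, w*C=5*5=25
  Job (p=8,w=5): C=13, w*C=5*13=65
  Job (p=8,w=3): C=21, w*C=3*21=63
  Job (p=5,w=1): C=26, w*C=1*26=26
Total weighted completion time = 179

179


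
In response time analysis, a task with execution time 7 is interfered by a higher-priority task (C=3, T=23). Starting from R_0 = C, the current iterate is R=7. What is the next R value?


R_next = C + ceil(R_prev / T_hp) * C_hp
ceil(7 / 23) = ceil(0.3043) = 1
Interference = 1 * 3 = 3
R_next = 7 + 3 = 10

10


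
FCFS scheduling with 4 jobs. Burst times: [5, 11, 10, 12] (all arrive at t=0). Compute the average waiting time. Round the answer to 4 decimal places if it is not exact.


FCFS order (as given): [5, 11, 10, 12]
Waiting times:
  Job 1: wait = 0
  Job 2: wait = 5
  Job 3: wait = 16
  Job 4: wait = 26
Sum of waiting times = 47
Average waiting time = 47/4 = 11.75

11.75


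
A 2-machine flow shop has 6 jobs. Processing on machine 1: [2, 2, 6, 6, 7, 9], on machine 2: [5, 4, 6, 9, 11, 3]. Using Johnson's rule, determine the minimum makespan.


Apply Johnson's rule:
  Group 1 (a <= b): [(1, 2, 5), (2, 2, 4), (3, 6, 6), (4, 6, 9), (5, 7, 11)]
  Group 2 (a > b): [(6, 9, 3)]
Optimal job order: [1, 2, 3, 4, 5, 6]
Schedule:
  Job 1: M1 done at 2, M2 done at 7
  Job 2: M1 done at 4, M2 done at 11
  Job 3: M1 done at 10, M2 done at 17
  Job 4: M1 done at 16, M2 done at 26
  Job 5: M1 done at 23, M2 done at 37
  Job 6: M1 done at 32, M2 done at 40
Makespan = 40

40


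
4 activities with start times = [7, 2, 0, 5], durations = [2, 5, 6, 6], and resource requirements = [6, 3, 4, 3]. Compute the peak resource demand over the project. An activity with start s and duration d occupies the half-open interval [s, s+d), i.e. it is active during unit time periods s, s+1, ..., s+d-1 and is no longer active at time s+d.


Each activity i is active on [start_i, start_i + duration_i).
Compute total resource usage per time slot:
  t=0: active resources = [4], total = 4
  t=1: active resources = [4], total = 4
  t=2: active resources = [3, 4], total = 7
  t=3: active resources = [3, 4], total = 7
  t=4: active resources = [3, 4], total = 7
  t=5: active resources = [3, 4, 3], total = 10
  t=6: active resources = [3, 3], total = 6
  t=7: active resources = [6, 3], total = 9
  t=8: active resources = [6, 3], total = 9
  t=9: active resources = [3], total = 3
  t=10: active resources = [3], total = 3
Peak resource demand = 10

10


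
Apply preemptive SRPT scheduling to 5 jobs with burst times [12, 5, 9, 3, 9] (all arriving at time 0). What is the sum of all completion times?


Since all jobs arrive at t=0, SRPT equals SPT ordering.
SPT order: [3, 5, 9, 9, 12]
Completion times:
  Job 1: p=3, C=3
  Job 2: p=5, C=8
  Job 3: p=9, C=17
  Job 4: p=9, C=26
  Job 5: p=12, C=38
Total completion time = 3 + 8 + 17 + 26 + 38 = 92

92


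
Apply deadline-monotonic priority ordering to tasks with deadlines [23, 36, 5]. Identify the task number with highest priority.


Sort tasks by relative deadline (ascending):
  Task 3: deadline = 5
  Task 1: deadline = 23
  Task 2: deadline = 36
Priority order (highest first): [3, 1, 2]
Highest priority task = 3

3


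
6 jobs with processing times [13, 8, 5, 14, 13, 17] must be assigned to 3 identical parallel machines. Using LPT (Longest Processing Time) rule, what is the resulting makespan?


Sort jobs in decreasing order (LPT): [17, 14, 13, 13, 8, 5]
Assign each job to the least loaded machine:
  Machine 1: jobs [17, 5], load = 22
  Machine 2: jobs [14, 8], load = 22
  Machine 3: jobs [13, 13], load = 26
Makespan = max load = 26

26


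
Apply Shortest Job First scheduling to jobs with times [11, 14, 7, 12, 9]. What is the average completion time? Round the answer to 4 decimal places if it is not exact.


SJF order (ascending): [7, 9, 11, 12, 14]
Completion times:
  Job 1: burst=7, C=7
  Job 2: burst=9, C=16
  Job 3: burst=11, C=27
  Job 4: burst=12, C=39
  Job 5: burst=14, C=53
Average completion = 142/5 = 28.4

28.4


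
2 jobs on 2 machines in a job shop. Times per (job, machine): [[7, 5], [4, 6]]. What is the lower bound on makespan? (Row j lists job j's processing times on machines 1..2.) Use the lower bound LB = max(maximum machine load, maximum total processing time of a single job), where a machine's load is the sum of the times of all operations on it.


Machine loads:
  Machine 1: 7 + 4 = 11
  Machine 2: 5 + 6 = 11
Max machine load = 11
Job totals:
  Job 1: 12
  Job 2: 10
Max job total = 12
Lower bound = max(11, 12) = 12

12


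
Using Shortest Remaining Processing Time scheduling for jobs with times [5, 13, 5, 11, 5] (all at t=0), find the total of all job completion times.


Since all jobs arrive at t=0, SRPT equals SPT ordering.
SPT order: [5, 5, 5, 11, 13]
Completion times:
  Job 1: p=5, C=5
  Job 2: p=5, C=10
  Job 3: p=5, C=15
  Job 4: p=11, C=26
  Job 5: p=13, C=39
Total completion time = 5 + 10 + 15 + 26 + 39 = 95

95


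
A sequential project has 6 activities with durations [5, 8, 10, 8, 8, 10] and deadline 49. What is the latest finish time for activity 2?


LF(activity 2) = deadline - sum of successor durations
Successors: activities 3 through 6 with durations [10, 8, 8, 10]
Sum of successor durations = 36
LF = 49 - 36 = 13

13


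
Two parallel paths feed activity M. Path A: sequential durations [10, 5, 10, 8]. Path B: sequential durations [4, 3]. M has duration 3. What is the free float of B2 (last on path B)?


ES(B2) = sum of predecessors on chain B = 4
EF(B2) = ES + duration = 4 + 3 = 7
Successor of B2 is M. ES(M) = max(sum(A), sum(B)) = max(33, 7) = 33
Free float = ES(successor) - EF(current) = 33 - 7 = 26

26


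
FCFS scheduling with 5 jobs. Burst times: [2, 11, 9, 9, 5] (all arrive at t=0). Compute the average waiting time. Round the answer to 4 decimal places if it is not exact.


FCFS order (as given): [2, 11, 9, 9, 5]
Waiting times:
  Job 1: wait = 0
  Job 2: wait = 2
  Job 3: wait = 13
  Job 4: wait = 22
  Job 5: wait = 31
Sum of waiting times = 68
Average waiting time = 68/5 = 13.6

13.6


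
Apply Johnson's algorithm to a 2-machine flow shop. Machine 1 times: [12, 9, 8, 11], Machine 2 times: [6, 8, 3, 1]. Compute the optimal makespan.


Apply Johnson's rule:
  Group 1 (a <= b): []
  Group 2 (a > b): [(2, 9, 8), (1, 12, 6), (3, 8, 3), (4, 11, 1)]
Optimal job order: [2, 1, 3, 4]
Schedule:
  Job 2: M1 done at 9, M2 done at 17
  Job 1: M1 done at 21, M2 done at 27
  Job 3: M1 done at 29, M2 done at 32
  Job 4: M1 done at 40, M2 done at 41
Makespan = 41

41


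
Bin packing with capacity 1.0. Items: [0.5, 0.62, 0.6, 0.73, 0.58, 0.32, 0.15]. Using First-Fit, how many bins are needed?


Place items sequentially using First-Fit:
  Item 0.5 -> new Bin 1
  Item 0.62 -> new Bin 2
  Item 0.6 -> new Bin 3
  Item 0.73 -> new Bin 4
  Item 0.58 -> new Bin 5
  Item 0.32 -> Bin 1 (now 0.82)
  Item 0.15 -> Bin 1 (now 0.97)
Total bins used = 5

5


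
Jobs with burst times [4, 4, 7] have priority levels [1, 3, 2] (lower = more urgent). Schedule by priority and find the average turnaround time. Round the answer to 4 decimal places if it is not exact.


Sort by priority (ascending = highest first):
Order: [(1, 4), (2, 7), (3, 4)]
Completion times:
  Priority 1, burst=4, C=4
  Priority 2, burst=7, C=11
  Priority 3, burst=4, C=15
Average turnaround = 30/3 = 10.0

10.0


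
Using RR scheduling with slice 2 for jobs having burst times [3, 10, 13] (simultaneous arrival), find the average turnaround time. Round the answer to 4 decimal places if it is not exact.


Time quantum = 2
Execution trace:
  J1 runs 2 units, time = 2
  J2 runs 2 units, time = 4
  J3 runs 2 units, time = 6
  J1 runs 1 units, time = 7
  J2 runs 2 units, time = 9
  J3 runs 2 units, time = 11
  J2 runs 2 units, time = 13
  J3 runs 2 units, time = 15
  J2 runs 2 units, time = 17
  J3 runs 2 units, time = 19
  J2 runs 2 units, time = 21
  J3 runs 2 units, time = 23
  J3 runs 2 units, time = 25
  J3 runs 1 units, time = 26
Finish times: [7, 21, 26]
Average turnaround = 54/3 = 18.0

18.0


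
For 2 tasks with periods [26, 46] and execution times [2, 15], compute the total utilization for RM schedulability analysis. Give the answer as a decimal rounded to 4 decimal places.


Compute individual utilizations (exact fractions):
  Task 1: C/T = 2/26 = 1/13 (approx. 0.0769)
  Task 2: C/T = 15/46 (approx. 0.3261)
Total utilization U = 1/13 + 15/46 = 241/598
Rounded to 4 decimal places: U = 0.4030
RM (Liu & Layland) bound for 2 tasks = 0.828427; compare with U = 241/598 (approx. 0.403010)
U <= bound, so schedulable by RM sufficient condition.

0.4030


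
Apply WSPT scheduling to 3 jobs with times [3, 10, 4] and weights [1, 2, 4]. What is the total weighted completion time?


Compute p/w ratios and sort ascending (WSPT): [(4, 4), (3, 1), (10, 2)]
Compute weighted completion times:
  Job (p=4,w=4): C=4, w*C=4*4=16
  Job (p=3,w=1): C=7, w*C=1*7=7
  Job (p=10,w=2): C=17, w*C=2*17=34
Total weighted completion time = 57

57


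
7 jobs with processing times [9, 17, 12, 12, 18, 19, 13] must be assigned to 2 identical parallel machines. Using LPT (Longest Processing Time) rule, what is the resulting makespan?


Sort jobs in decreasing order (LPT): [19, 18, 17, 13, 12, 12, 9]
Assign each job to the least loaded machine:
  Machine 1: jobs [19, 13, 12, 9], load = 53
  Machine 2: jobs [18, 17, 12], load = 47
Makespan = max load = 53

53


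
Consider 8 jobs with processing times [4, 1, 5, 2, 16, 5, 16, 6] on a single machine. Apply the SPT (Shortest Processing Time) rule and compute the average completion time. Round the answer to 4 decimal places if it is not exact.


Sort jobs by processing time (SPT order): [1, 2, 4, 5, 5, 6, 16, 16]
Compute completion times sequentially:
  Job 1: processing = 1, completes at 1
  Job 2: processing = 2, completes at 3
  Job 3: processing = 4, completes at 7
  Job 4: processing = 5, completes at 12
  Job 5: processing = 5, completes at 17
  Job 6: processing = 6, completes at 23
  Job 7: processing = 16, completes at 39
  Job 8: processing = 16, completes at 55
Sum of completion times = 157
Average completion time = 157/8 = 19.625

19.625


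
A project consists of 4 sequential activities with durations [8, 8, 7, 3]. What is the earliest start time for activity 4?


Activity 4 starts after activities 1 through 3 complete.
Predecessor durations: [8, 8, 7]
ES = 8 + 8 + 7 = 23

23


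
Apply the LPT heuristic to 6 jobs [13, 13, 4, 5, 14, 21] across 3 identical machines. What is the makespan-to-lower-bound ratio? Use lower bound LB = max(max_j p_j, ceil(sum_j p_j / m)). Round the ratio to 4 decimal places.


LPT order: [21, 14, 13, 13, 5, 4]
Machine loads after assignment: [21, 23, 26]
LPT makespan = 26
Lower bound = max(max_job, ceil(total/3)) = max(21, 24) = 24
Ratio = 26 / 24 = 1.0833

1.0833


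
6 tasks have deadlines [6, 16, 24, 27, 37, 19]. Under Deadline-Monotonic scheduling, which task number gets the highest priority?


Sort tasks by relative deadline (ascending):
  Task 1: deadline = 6
  Task 2: deadline = 16
  Task 6: deadline = 19
  Task 3: deadline = 24
  Task 4: deadline = 27
  Task 5: deadline = 37
Priority order (highest first): [1, 2, 6, 3, 4, 5]
Highest priority task = 1

1


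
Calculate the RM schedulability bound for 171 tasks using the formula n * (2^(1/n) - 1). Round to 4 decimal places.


Compute 2^(1/171) = 1.0040617188
Subtract 1: 1.0040617188 - 1 = 0.0040617188
Multiply by n: 171 * 0.0040617188 = 0.6945539148
Round to 4 dp: 0.6946

0.6946


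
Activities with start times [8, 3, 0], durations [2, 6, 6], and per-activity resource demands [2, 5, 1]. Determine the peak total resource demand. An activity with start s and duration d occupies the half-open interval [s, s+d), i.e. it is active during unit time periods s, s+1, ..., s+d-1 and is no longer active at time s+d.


Each activity i is active on [start_i, start_i + duration_i).
Compute total resource usage per time slot:
  t=0: active resources = [1], total = 1
  t=1: active resources = [1], total = 1
  t=2: active resources = [1], total = 1
  t=3: active resources = [5, 1], total = 6
  t=4: active resources = [5, 1], total = 6
  t=5: active resources = [5, 1], total = 6
  t=6: active resources = [5], total = 5
  t=7: active resources = [5], total = 5
  t=8: active resources = [2, 5], total = 7
  t=9: active resources = [2], total = 2
Peak resource demand = 7

7


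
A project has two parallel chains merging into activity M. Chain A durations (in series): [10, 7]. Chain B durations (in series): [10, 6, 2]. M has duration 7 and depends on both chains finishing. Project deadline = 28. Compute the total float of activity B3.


Forward pass: ES(B3) = sum of predecessors on chain B = 16
EF = ES + duration = 16 + 2 = 18
Backward pass: LF(M) = deadline = 28; LS(M) = 28 - 7 = 21
LF(B3) = LS(M) - sum(successors on chain B) = 21 - 0 = 21
LS = LF - duration = 21 - 2 = 19
Total float = LS - ES = 19 - 16 = 3

3


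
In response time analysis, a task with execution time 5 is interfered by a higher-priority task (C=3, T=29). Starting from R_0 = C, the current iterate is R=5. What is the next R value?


R_next = C + ceil(R_prev / T_hp) * C_hp
ceil(5 / 29) = ceil(0.1724) = 1
Interference = 1 * 3 = 3
R_next = 5 + 3 = 8

8


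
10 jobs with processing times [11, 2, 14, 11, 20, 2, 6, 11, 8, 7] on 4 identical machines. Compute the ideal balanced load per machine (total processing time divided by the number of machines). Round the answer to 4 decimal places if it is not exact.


Total processing time = 11 + 2 + 14 + 11 + 20 + 2 + 6 + 11 + 8 + 7 = 92
Number of machines = 4
Ideal balanced load = 92 / 4 = 23.0

23.0


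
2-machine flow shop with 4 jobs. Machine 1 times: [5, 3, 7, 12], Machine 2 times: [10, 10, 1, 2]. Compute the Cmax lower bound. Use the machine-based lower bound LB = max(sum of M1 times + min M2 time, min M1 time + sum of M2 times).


LB1 = sum(M1 times) + min(M2 times) = 27 + 1 = 28
LB2 = min(M1 times) + sum(M2 times) = 3 + 23 = 26
Lower bound = max(LB1, LB2) = max(28, 26) = 28

28


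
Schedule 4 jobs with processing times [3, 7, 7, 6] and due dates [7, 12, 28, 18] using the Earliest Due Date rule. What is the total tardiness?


Sort by due date (EDD order): [(3, 7), (7, 12), (6, 18), (7, 28)]
Compute completion times and tardiness:
  Job 1: p=3, d=7, C=3, tardiness=max(0,3-7)=0
  Job 2: p=7, d=12, C=10, tardiness=max(0,10-12)=0
  Job 3: p=6, d=18, C=16, tardiness=max(0,16-18)=0
  Job 4: p=7, d=28, C=23, tardiness=max(0,23-28)=0
Total tardiness = 0

0


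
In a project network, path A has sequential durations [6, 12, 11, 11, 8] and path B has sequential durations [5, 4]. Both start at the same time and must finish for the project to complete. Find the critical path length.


Path A total = 6 + 12 + 11 + 11 + 8 = 48
Path B total = 5 + 4 = 9
Critical path = longest path = max(48, 9) = 48

48


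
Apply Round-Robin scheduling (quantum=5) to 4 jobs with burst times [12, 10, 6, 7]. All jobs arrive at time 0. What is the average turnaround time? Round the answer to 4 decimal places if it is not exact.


Time quantum = 5
Execution trace:
  J1 runs 5 units, time = 5
  J2 runs 5 units, time = 10
  J3 runs 5 units, time = 15
  J4 runs 5 units, time = 20
  J1 runs 5 units, time = 25
  J2 runs 5 units, time = 30
  J3 runs 1 units, time = 31
  J4 runs 2 units, time = 33
  J1 runs 2 units, time = 35
Finish times: [35, 30, 31, 33]
Average turnaround = 129/4 = 32.25

32.25


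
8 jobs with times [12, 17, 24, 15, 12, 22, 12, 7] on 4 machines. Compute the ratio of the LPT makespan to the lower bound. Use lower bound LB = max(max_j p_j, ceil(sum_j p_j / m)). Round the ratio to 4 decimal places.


LPT order: [24, 22, 17, 15, 12, 12, 12, 7]
Machine loads after assignment: [31, 34, 29, 27]
LPT makespan = 34
Lower bound = max(max_job, ceil(total/4)) = max(24, 31) = 31
Ratio = 34 / 31 = 1.0968

1.0968


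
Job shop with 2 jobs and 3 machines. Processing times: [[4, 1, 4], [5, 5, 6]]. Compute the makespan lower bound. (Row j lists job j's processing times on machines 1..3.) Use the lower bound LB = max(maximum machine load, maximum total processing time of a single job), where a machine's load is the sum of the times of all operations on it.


Machine loads:
  Machine 1: 4 + 5 = 9
  Machine 2: 1 + 5 = 6
  Machine 3: 4 + 6 = 10
Max machine load = 10
Job totals:
  Job 1: 9
  Job 2: 16
Max job total = 16
Lower bound = max(10, 16) = 16

16


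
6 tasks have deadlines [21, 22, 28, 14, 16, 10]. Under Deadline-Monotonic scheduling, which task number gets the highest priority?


Sort tasks by relative deadline (ascending):
  Task 6: deadline = 10
  Task 4: deadline = 14
  Task 5: deadline = 16
  Task 1: deadline = 21
  Task 2: deadline = 22
  Task 3: deadline = 28
Priority order (highest first): [6, 4, 5, 1, 2, 3]
Highest priority task = 6

6


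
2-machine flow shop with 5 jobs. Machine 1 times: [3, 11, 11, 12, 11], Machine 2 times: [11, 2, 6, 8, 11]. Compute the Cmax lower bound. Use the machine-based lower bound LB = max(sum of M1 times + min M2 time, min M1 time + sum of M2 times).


LB1 = sum(M1 times) + min(M2 times) = 48 + 2 = 50
LB2 = min(M1 times) + sum(M2 times) = 3 + 38 = 41
Lower bound = max(LB1, LB2) = max(50, 41) = 50

50


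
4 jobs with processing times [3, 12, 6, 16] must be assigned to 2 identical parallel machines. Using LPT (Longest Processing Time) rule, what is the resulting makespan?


Sort jobs in decreasing order (LPT): [16, 12, 6, 3]
Assign each job to the least loaded machine:
  Machine 1: jobs [16, 3], load = 19
  Machine 2: jobs [12, 6], load = 18
Makespan = max load = 19

19


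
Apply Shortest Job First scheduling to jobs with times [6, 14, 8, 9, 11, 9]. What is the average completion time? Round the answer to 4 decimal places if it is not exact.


SJF order (ascending): [6, 8, 9, 9, 11, 14]
Completion times:
  Job 1: burst=6, C=6
  Job 2: burst=8, C=14
  Job 3: burst=9, C=23
  Job 4: burst=9, C=32
  Job 5: burst=11, C=43
  Job 6: burst=14, C=57
Average completion = 175/6 = 29.1667

29.1667


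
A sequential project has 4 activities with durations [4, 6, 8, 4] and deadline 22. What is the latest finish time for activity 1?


LF(activity 1) = deadline - sum of successor durations
Successors: activities 2 through 4 with durations [6, 8, 4]
Sum of successor durations = 18
LF = 22 - 18 = 4

4


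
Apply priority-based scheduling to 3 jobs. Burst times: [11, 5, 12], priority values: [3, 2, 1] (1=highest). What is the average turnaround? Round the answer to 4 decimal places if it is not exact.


Sort by priority (ascending = highest first):
Order: [(1, 12), (2, 5), (3, 11)]
Completion times:
  Priority 1, burst=12, C=12
  Priority 2, burst=5, C=17
  Priority 3, burst=11, C=28
Average turnaround = 57/3 = 19.0

19.0


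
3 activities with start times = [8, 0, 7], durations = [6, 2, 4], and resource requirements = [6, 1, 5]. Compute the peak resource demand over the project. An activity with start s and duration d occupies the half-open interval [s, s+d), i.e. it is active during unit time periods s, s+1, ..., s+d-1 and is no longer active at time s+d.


Each activity i is active on [start_i, start_i + duration_i).
Compute total resource usage per time slot:
  t=0: active resources = [1], total = 1
  t=1: active resources = [1], total = 1
  t=2: active resources = [], total = 0
  t=3: active resources = [], total = 0
  t=4: active resources = [], total = 0
  t=5: active resources = [], total = 0
  t=6: active resources = [], total = 0
  t=7: active resources = [5], total = 5
  t=8: active resources = [6, 5], total = 11
  t=9: active resources = [6, 5], total = 11
  t=10: active resources = [6, 5], total = 11
  t=11: active resources = [6], total = 6
  t=12: active resources = [6], total = 6
  t=13: active resources = [6], total = 6
Peak resource demand = 11

11


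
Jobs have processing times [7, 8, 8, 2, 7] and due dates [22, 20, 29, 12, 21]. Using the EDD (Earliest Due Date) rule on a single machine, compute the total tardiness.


Sort by due date (EDD order): [(2, 12), (8, 20), (7, 21), (7, 22), (8, 29)]
Compute completion times and tardiness:
  Job 1: p=2, d=12, C=2, tardiness=max(0,2-12)=0
  Job 2: p=8, d=20, C=10, tardiness=max(0,10-20)=0
  Job 3: p=7, d=21, C=17, tardiness=max(0,17-21)=0
  Job 4: p=7, d=22, C=24, tardiness=max(0,24-22)=2
  Job 5: p=8, d=29, C=32, tardiness=max(0,32-29)=3
Total tardiness = 5

5
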